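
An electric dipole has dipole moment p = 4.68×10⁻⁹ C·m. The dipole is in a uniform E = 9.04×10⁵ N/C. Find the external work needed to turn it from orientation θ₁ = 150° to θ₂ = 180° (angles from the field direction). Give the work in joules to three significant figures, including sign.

W_ext = ΔU = U(θ₂) − U(θ₁) = −pE cosθ₂ − (−pE cosθ₁) = pE(cosθ₁ − cosθ₂).
W = (4.68×10⁻⁹)(9.04×10⁵)·(cos150° − cos180°) = (0.004231)·(+0.1340) = 5.668×10⁻⁴ J.

W ≈ 5.67×10⁻⁴ J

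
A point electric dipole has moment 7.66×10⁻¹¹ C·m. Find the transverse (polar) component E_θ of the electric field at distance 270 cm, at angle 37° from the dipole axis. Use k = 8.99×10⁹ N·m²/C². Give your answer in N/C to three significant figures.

For a dipole, E_θ = (kp sinθ)/r³.
kp/r³ = (8.99×10⁹)(7.66×10⁻¹¹)/(2.70)³ = 0.03499 N/C.
E_θ = 0.03499·sin37° = 0.02106 N/C.

E_θ ≈ 0.0211 N/C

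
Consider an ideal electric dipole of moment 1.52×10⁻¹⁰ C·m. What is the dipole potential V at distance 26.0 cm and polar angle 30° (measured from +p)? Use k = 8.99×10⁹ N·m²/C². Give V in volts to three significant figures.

The dipole potential is V = kp cosθ / r².
V = (8.99×10⁹)(1.52×10⁻¹⁰)·cos30° / (0.260)² = 17.51 V.

V ≈ 17.5 V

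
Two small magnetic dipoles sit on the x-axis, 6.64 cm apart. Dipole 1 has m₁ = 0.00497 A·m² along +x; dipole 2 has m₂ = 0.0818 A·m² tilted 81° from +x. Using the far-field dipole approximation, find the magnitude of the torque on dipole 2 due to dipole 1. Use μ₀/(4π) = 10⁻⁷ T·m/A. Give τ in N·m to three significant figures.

Dipole B is on the axis of dipole A, so B₁ there is axial: B₁ = (μ₀/4π)·2m₁/r³ along +x.
B₁ = 2(10⁻⁷)(0.00497)/(0.0664)³ = 3.395×10⁻⁶ T.
τ = m₂ B₁ sinθ.
τ = (0.0818)(3.395×10⁻⁶)·sin81° = 2.743×10⁻⁷ N·m.

τ ≈ 2.74×10⁻⁷ N·m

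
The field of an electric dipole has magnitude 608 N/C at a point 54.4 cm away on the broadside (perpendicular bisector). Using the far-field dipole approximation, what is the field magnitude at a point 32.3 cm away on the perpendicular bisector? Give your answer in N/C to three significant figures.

Dipole fields scale as 1/r³ in the far field; the geometry is the same at both points.
E₂ = E₁ · (r₁/r₂)³ = 608 · (54.4/32.3)³.
(r₁/r₂)³ = (1.684)³ = 4.777.
E₂ ≈ 2905 N/C.

E ≈ 2900 N/C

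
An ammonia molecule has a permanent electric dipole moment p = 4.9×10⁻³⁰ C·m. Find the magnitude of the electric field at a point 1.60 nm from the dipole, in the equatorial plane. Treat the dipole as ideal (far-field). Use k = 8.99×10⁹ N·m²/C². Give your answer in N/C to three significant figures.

E ≈ 1.08×10⁷ N/C

In the equatorial plane E = kp/r³.
E = (8.99×10⁹)(4.90×10⁻³⁰) / (1.60×10⁻⁹)³ = 1.075×10⁷ N/C.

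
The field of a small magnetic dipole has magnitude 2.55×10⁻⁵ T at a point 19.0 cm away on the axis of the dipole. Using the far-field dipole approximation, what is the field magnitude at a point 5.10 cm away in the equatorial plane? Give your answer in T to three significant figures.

B ≈ 6.59×10⁻⁴ T

Dipole fields scale as 1/r³ in the far field.
The axial field is twice the equatorial field at the same r, so the geometry factor is 1/2.
B₂ = B₁ · (1/2) · (r₁/r₂)³ = 2.55×10⁻⁵ · 0.5 · (19.0/5.10)³.
(r₁/r₂)³ = (3.725)³ = 51.71.
B₂ ≈ 6.593×10⁻⁴ T.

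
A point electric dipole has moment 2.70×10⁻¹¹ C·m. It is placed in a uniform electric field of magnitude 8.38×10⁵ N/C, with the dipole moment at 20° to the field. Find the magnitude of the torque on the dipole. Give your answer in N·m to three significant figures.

τ ≈ 7.74×10⁻⁶ N·m

Torque on an electric dipole: τ = pE sinθ.
τ = (2.70×10⁻¹¹)(8.38×10⁵)·sin20° = 7.739×10⁻⁶ N·m.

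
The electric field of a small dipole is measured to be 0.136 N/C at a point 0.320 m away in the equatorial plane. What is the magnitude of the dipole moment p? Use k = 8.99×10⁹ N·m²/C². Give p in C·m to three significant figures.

p ≈ 4.96×10⁻¹³ C·m

In the equatorial plane E = kp/r³, so p = Er³/(k).
p = (0.136)·(0.320)³ / (8.99×10⁹) = 4.957×10⁻¹³ C·m.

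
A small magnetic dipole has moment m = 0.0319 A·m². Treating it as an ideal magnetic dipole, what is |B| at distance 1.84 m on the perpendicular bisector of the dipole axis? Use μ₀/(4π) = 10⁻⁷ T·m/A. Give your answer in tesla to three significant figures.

B ≈ 5.12×10⁻¹⁰ T

In the equatorial plane B = (μ₀/4π)·m/r³ (half the axial value).
B = (10⁻⁷)·(0.0319) / (1.84)³ = 5.121×10⁻¹⁰ T.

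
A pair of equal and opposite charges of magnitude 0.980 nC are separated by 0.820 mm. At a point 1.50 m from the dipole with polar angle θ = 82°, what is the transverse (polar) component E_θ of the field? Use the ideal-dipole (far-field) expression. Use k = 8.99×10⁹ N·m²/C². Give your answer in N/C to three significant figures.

E_θ ≈ 0.00212 N/C

Dipole moment p = qd = (9.80×10⁻¹⁰ C)(8.20×10⁻⁴ m) = 8.036×10⁻¹³ C·m.
For a dipole, E_θ = (kp sinθ)/r³.
kp/r³ = (8.99×10⁹)(8.036×10⁻¹³)/(1.50)³ = 0.002141 N/C.
E_θ = 0.002141·sin82° = 0.002120 N/C.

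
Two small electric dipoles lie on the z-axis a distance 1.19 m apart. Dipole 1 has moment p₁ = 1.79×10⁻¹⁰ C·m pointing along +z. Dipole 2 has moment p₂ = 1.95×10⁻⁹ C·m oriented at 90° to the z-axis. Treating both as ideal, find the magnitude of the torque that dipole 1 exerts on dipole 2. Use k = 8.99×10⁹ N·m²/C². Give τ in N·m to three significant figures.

The second dipole sits on the axis of the first, so the field there is axial: E₁ = 2kp₁/r³ along +z.
E₁ = 2(8.99×10⁹)(1.79×10⁻¹⁰)/(1.19)³ = 1.910 N/C.
Torque on the second dipole: τ = p₂ E₁ sinθ.
τ = (1.95×10⁻⁹)(1.910)·sin90° = 3.724×10⁻⁹ N·m.

τ ≈ 3.72×10⁻⁹ N·m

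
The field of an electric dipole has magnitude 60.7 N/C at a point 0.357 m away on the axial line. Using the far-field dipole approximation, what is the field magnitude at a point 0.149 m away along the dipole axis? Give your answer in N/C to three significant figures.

E ≈ 835 N/C

Dipole fields scale as 1/r³ in the far field; the geometry is the same at both points.
E₂ = E₁ · (r₁/r₂)³ = 60.7 · (0.357/0.149)³.
(r₁/r₂)³ = (2.396)³ = 13.75.
E₂ ≈ 834.9 N/C.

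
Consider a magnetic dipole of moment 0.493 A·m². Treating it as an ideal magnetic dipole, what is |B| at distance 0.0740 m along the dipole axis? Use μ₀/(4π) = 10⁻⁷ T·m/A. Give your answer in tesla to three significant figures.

On axis B = (μ₀/4π)·2m/r³.
B = 2·(10⁻⁷)·(0.493) / (0.0740)³ = 2.433×10⁻⁴ T.

B ≈ 2.43×10⁻⁴ T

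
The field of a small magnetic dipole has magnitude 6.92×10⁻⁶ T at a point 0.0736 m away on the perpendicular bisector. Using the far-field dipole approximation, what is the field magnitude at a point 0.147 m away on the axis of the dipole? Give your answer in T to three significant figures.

B ≈ 1.74×10⁻⁶ T

Dipole fields scale as 1/r³ in the far field.
The axial field is twice the equatorial field at the same r, so the geometry factor is 2/1.
B₂ = B₁ · (2/1) · (r₁/r₂)³ = 6.92×10⁻⁶ · 2 · (0.0736/0.147)³.
(r₁/r₂)³ = (0.5007)³ = 0.1255.
B₂ ≈ 1.737×10⁻⁶ T.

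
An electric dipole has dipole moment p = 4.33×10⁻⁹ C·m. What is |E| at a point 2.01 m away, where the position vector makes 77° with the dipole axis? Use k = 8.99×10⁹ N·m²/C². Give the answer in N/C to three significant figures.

At angle θ the dipole field magnitude is E = (kp/r³)·√(1 + 3cos²θ).
kp/r³ = (8.99×10⁹)(4.33×10⁻⁹) / (2.01)³ = 4.794 N/C.
√(1 + 3cos²77°) = √(1 + 3·0.0506) = √1.1518 ≈ 1.0732.
E ≈ 4.794 × 1.073 = 5.145 N/C.

E ≈ 5.14 N/C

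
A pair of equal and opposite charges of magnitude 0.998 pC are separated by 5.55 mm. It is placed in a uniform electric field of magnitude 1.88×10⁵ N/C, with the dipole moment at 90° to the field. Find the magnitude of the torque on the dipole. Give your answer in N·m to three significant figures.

Dipole moment p = qd = (9.98×10⁻¹³ C)(0.00555 m) = 5.539×10⁻¹⁵ C·m.
Torque on an electric dipole: τ = pE sinθ.
τ = (5.539×10⁻¹⁵)(1.88×10⁵)·sin90° = 1.041×10⁻⁹ N·m.

τ ≈ 1.04×10⁻⁹ N·m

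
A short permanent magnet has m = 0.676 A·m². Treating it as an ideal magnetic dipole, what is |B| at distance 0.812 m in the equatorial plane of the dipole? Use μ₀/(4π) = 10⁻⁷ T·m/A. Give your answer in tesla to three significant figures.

In the equatorial plane B = (μ₀/4π)·m/r³ (half the axial value).
B = (10⁻⁷)·(0.676) / (0.812)³ = 1.263×10⁻⁷ T.

B ≈ 1.26×10⁻⁷ T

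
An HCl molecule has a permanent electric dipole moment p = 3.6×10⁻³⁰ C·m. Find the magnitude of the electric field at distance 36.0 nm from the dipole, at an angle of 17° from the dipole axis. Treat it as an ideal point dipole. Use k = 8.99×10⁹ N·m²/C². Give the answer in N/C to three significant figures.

E ≈ 1340 N/C

At angle θ the dipole field magnitude is E = (kp/r³)·√(1 + 3cos²θ).
kp/r³ = (8.99×10⁹)(3.60×10⁻³⁰) / (3.60×10⁻⁸)³ = 693.7 N/C.
√(1 + 3cos²17°) = √(1 + 3·0.9145) = √3.7436 ≈ 1.9348.
E ≈ 693.7 × 1.935 = 1342 N/C.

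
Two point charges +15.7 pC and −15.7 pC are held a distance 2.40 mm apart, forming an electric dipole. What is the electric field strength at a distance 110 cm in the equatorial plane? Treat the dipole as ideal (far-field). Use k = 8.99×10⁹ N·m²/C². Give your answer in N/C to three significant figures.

E ≈ 2.55×10⁻⁴ N/C

Dipole moment p = qd = (1.57×10⁻¹¹ C)(0.00240 m) = 3.768×10⁻¹⁴ C·m.
On the perpendicular bisector E = kp/r³ (half the axial value at the same distance).
E = (8.99×10⁹)(3.768×10⁻¹⁴) / (1.10)³ = 2.545×10⁻⁴ N/C.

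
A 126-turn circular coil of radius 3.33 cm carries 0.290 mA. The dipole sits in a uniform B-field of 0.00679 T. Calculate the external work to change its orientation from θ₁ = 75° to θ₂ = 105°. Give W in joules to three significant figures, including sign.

m = NIA = NIπa² = 126·(2.90×10⁻⁴)·π·(0.0333)² = 1.273×10⁻⁴ A·m².
W_ext = ΔU = −mB cosθ₂ + mB cosθ₁ = mB(cosθ₁ − cosθ₂).
W = (1.273×10⁻⁴)(0.00679)·(cos75° − cos105°) = (8.644×10⁻⁷)·(+0.5176) = 4.474×10⁻⁷ J.

W ≈ 4.47×10⁻⁷ J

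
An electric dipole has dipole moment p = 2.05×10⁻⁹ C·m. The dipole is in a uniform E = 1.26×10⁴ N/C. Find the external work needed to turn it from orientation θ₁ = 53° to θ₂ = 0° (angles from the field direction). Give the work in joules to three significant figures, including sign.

W ≈ -1.03×10⁻⁵ J

W_ext = ΔU = U(θ₂) − U(θ₁) = −pE cosθ₂ − (−pE cosθ₁) = pE(cosθ₁ − cosθ₂).
W = (2.05×10⁻⁹)(1.26×10⁴)·(cos53° − cos0°) = (2.583×10⁻⁵)·(-0.3982) = -1.029×10⁻⁵ J.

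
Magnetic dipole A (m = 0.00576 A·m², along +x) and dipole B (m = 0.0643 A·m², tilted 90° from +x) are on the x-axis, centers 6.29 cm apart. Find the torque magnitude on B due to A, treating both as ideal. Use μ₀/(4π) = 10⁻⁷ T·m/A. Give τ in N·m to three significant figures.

Dipole B is on the axis of dipole A, so B₁ there is axial: B₁ = (μ₀/4π)·2m₁/r³ along +x.
B₁ = 2(10⁻⁷)(0.00576)/(0.0629)³ = 4.629×10⁻⁶ T.
τ = m₂ B₁ sinθ.
τ = (0.0643)(4.629×10⁻⁶)·sin90° = 2.977×10⁻⁷ N·m.

τ ≈ 2.98×10⁻⁷ N·m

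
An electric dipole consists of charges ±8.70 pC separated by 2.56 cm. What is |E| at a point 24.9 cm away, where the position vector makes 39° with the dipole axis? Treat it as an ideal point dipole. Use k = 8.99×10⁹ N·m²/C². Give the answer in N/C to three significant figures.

Dipole moment p = qd = (8.70×10⁻¹² C)(0.0256 m) = 2.227×10⁻¹³ C·m.
At angle θ the dipole field magnitude is E = (kp/r³)·√(1 + 3cos²θ).
kp/r³ = (8.99×10⁹)(2.227×10⁻¹³) / (0.249)³ = 0.1297 N/C.
√(1 + 3cos²39°) = √(1 + 3·0.6040) = √2.8119 ≈ 1.6769.
E ≈ 0.1297 × 1.677 = 0.2175 N/C.

E ≈ 0.217 N/C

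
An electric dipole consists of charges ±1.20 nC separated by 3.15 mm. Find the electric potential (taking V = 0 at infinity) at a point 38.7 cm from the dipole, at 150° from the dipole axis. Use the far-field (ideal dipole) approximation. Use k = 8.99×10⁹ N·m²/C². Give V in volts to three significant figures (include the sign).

Dipole moment p = qd = (1.20×10⁻⁹ C)(0.00315 m) = 3.78×10⁻¹² C·m.
The dipole potential is V = kp cosθ / r².
V = (8.99×10⁹)(3.78×10⁻¹²)·cos150° / (0.387)² = -0.1965 V.

V ≈ -0.196 V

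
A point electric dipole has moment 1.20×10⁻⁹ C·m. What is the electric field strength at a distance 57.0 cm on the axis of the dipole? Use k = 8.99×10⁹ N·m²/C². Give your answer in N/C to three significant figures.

On the dipole axis E = 2kp/r³.
E = 2·(8.99×10⁹)(1.20×10⁻⁹) / (0.570)³ = 116.5 N/C.

E ≈ 117 N/C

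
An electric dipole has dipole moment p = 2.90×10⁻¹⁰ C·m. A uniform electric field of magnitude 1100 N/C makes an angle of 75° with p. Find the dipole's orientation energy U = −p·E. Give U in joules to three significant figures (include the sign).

U = −p·E = −pE cosθ.
U = −(2.90×10⁻¹⁰)(1100)·cos75° = -8.256×10⁻⁸ J.

U ≈ -8.26×10⁻⁸ J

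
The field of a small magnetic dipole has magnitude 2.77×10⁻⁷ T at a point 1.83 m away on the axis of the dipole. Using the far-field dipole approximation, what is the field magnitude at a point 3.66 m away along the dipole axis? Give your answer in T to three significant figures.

B ≈ 3.46×10⁻⁸ T

Dipole fields scale as 1/r³ in the far field; the geometry is the same at both points.
B₂ = B₁ · (r₁/r₂)³ = 2.77×10⁻⁷ · (1.83/3.66)³.
(r₁/r₂)³ = (0.5)³ = 0.125.
B₂ ≈ 3.462×10⁻⁸ T.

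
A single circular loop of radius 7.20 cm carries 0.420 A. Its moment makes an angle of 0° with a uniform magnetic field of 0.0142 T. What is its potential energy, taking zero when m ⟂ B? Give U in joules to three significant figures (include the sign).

U ≈ -9.71×10⁻⁵ J

Magnetic moment m = IA = Iπa² = (0.420)·π·(0.0720)² = 0.00684 A·m².
U = −m·B = −mB cosθ.
U = −(0.00684)(0.0142)·cos0° = -9.713×10⁻⁵ J.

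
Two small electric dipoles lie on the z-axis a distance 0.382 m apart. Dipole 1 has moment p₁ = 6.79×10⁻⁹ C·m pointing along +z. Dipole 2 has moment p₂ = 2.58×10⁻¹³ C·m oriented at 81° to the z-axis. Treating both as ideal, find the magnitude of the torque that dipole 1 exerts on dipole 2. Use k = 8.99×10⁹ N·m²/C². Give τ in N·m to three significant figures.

The second dipole sits on the axis of the first, so the field there is axial: E₁ = 2kp₁/r³ along +z.
E₁ = 2(8.99×10⁹)(6.79×10⁻⁹)/(0.382)³ = 2190 N/C.
Torque on the second dipole: τ = p₂ E₁ sinθ.
τ = (2.58×10⁻¹³)(2190)·sin81° = 5.581×10⁻¹⁰ N·m.

τ ≈ 5.58×10⁻¹⁰ N·m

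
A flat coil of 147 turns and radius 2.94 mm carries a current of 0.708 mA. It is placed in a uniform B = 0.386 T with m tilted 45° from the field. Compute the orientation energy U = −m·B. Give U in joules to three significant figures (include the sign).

U ≈ -7.71×10⁻⁷ J

m = NIA = NIπa² = 147·(7.08×10⁻⁴)·π·(0.00294)² = 2.826×10⁻⁶ A·m².
U = −m·B = −mB cosθ.
U = −(2.826×10⁻⁶)(0.386)·cos45° = -7.713×10⁻⁷ J.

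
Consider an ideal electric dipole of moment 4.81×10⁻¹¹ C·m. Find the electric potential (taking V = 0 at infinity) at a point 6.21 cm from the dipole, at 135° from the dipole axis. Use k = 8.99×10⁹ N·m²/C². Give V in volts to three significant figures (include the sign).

The dipole potential is V = kp cosθ / r².
V = (8.99×10⁹)(4.81×10⁻¹¹)·cos135° / (0.0621)² = -79.29 V.

V ≈ -79.3 V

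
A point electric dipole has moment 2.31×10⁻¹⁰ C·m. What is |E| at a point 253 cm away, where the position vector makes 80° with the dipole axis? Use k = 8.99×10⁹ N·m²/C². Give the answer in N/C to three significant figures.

At angle θ the dipole field magnitude is E = (kp/r³)·√(1 + 3cos²θ).
kp/r³ = (8.99×10⁹)(2.31×10⁻¹⁰) / (2.53)³ = 0.1282 N/C.
√(1 + 3cos²80°) = √(1 + 3·0.0302) = √1.0905 ≈ 1.0443.
E ≈ 0.1282 × 1.044 = 0.1339 N/C.

E ≈ 0.134 N/C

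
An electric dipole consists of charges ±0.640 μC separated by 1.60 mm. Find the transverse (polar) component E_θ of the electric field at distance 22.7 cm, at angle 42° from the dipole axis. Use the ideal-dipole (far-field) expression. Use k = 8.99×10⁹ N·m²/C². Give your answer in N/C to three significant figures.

Dipole moment p = qd = (6.40×10⁻⁷ C)(0.00160 m) = 1.024×10⁻⁹ C·m.
For a dipole, E_θ = (kp sinθ)/r³.
kp/r³ = (8.99×10⁹)(1.024×10⁻⁹)/(0.227)³ = 787.0 N/C.
E_θ = 787.0·sin42° = 526.6 N/C.

E_θ ≈ 527 N/C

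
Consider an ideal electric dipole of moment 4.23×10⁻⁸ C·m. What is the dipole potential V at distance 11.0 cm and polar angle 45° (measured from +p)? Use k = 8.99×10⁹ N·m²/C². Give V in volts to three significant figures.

The dipole potential is V = kp cosθ / r².
V = (8.99×10⁹)(4.23×10⁻⁸)·cos45° / (0.110)² = 2.222×10⁴ V.

V ≈ 2.22×10⁴ V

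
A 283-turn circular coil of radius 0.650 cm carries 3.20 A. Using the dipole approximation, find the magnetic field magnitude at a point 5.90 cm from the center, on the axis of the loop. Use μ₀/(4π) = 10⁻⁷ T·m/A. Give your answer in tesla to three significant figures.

m = NIA = NIπa² = 283·(3.20)·π·(0.00650)² = 0.1202 A·m².
On axis B = (μ₀/4π)·2m/r³.
B = 2·(10⁻⁷)·(0.1202) / (0.0590)³ = 1.171×10⁻⁴ T.

B ≈ 1.17×10⁻⁴ T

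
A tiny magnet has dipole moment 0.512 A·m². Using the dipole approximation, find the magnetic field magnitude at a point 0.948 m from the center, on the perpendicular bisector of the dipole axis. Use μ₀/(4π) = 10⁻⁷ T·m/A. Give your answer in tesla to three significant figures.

B ≈ 6.01×10⁻⁸ T

In the equatorial plane B = (μ₀/4π)·m/r³ (half the axial value).
B = (10⁻⁷)·(0.512) / (0.948)³ = 6.010×10⁻⁸ T.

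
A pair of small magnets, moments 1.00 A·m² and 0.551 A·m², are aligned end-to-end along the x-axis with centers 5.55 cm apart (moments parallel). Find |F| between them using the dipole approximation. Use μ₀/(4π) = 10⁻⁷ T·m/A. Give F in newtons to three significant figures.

On-axis B of dipole 1: B = (μ₀/4π)·2m₁/r³. Force on dipole 2: F = m₂·dB/dr.
dB/dr = −(μ₀/4π)·6m₁/r⁴, so |F| = (μ₀/4π)·6m₁m₂/r⁴.
F = 6(10⁻⁷)(1.00)(0.551)/(0.0555)⁴ = 0.03484 N.

F ≈ 0.0348 N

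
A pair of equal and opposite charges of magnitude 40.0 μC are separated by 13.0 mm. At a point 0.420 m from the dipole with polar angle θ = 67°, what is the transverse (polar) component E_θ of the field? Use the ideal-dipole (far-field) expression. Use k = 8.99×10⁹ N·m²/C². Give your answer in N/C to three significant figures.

E_θ ≈ 5.81×10⁴ N/C

Dipole moment p = qd = (4.00×10⁻⁵ C)(0.0130 m) = 5.20×10⁻⁷ C·m.
For a dipole, E_θ = (kp sinθ)/r³.
kp/r³ = (8.99×10⁹)(5.20×10⁻⁷)/(0.420)³ = 6.310×10⁴ N/C.
E_θ = 6.310×10⁴·sin67° = 5.808×10⁴ N/C.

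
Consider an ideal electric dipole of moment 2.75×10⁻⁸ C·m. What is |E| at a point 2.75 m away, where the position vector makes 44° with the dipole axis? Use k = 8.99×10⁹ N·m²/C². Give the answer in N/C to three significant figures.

E ≈ 19.0 N/C

At angle θ the dipole field magnitude is E = (kp/r³)·√(1 + 3cos²θ).
kp/r³ = (8.99×10⁹)(2.75×10⁻⁸) / (2.75)³ = 11.89 N/C.
√(1 + 3cos²44°) = √(1 + 3·0.5174) = √2.5523 ≈ 1.5976.
E ≈ 11.89 × 1.598 = 18.99 N/C.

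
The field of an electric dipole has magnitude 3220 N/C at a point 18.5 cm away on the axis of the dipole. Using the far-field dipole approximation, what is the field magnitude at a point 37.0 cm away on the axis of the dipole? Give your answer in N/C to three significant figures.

Dipole fields scale as 1/r³ in the far field; the geometry is the same at both points.
E₂ = E₁ · (r₁/r₂)³ = 3220 · (18.5/37.0)³.
(r₁/r₂)³ = (0.5)³ = 0.125.
E₂ ≈ 402.5 N/C.

E ≈ 402 N/C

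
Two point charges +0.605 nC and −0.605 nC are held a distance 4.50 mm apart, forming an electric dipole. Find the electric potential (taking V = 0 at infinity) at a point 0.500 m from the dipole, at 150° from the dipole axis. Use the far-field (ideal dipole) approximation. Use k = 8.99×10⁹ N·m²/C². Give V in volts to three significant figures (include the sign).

Dipole moment p = qd = (6.05×10⁻¹⁰ C)(0.00450 m) = 2.723×10⁻¹² C·m.
The dipole potential is V = kp cosθ / r².
V = (8.99×10⁹)(2.723×10⁻¹²)·cos150° / (0.500)² = -0.08480 V.

V ≈ -0.0848 V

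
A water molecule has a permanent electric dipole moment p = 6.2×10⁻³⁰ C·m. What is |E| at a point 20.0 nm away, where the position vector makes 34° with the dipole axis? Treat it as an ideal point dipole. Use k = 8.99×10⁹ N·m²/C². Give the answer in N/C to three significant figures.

At angle θ the dipole field magnitude is E = (kp/r³)·√(1 + 3cos²θ).
kp/r³ = (8.99×10⁹)(6.20×10⁻³⁰) / (2.00×10⁻⁸)³ = 6967 N/C.
√(1 + 3cos²34°) = √(1 + 3·0.6873) = √3.0619 ≈ 1.7498.
E ≈ 6967 × 1.750 = 1.219×10⁴ N/C.

E ≈ 1.22×10⁴ N/C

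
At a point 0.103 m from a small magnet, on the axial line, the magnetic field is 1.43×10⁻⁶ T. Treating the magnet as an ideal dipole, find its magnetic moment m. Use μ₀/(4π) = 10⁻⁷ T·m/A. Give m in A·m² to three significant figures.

m ≈ 0.00781 A·m²

On axis B = (μ₀/4π)·2m/r³, so m = Br³·4π/(μ₀·2).
m = (1.43×10⁻⁶)·(0.103)³ / (2·10⁻⁷) = 0.007813 A·m².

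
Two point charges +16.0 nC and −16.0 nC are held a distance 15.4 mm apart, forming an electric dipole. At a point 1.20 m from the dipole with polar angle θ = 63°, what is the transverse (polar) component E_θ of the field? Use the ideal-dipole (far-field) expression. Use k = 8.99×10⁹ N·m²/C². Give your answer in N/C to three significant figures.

Dipole moment p = qd = (1.60×10⁻⁸ C)(0.0154 m) = 2.464×10⁻¹⁰ C·m.
For a dipole, E_θ = (kp sinθ)/r³.
kp/r³ = (8.99×10⁹)(2.464×10⁻¹⁰)/(1.20)³ = 1.282 N/C.
E_θ = 1.282·sin63° = 1.142 N/C.

E_θ ≈ 1.14 N/C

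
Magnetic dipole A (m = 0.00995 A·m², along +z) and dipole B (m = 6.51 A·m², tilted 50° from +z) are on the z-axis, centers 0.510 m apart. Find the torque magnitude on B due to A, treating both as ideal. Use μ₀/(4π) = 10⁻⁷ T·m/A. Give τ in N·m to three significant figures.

τ ≈ 7.48×10⁻⁸ N·m

Dipole B is on the axis of dipole A, so B₁ there is axial: B₁ = (μ₀/4π)·2m₁/r³ along +z.
B₁ = 2(10⁻⁷)(0.00995)/(0.510)³ = 1.500×10⁻⁸ T.
τ = m₂ B₁ sinθ.
τ = (6.51)(1.500×10⁻⁸)·sin50° = 7.481×10⁻⁸ N·m.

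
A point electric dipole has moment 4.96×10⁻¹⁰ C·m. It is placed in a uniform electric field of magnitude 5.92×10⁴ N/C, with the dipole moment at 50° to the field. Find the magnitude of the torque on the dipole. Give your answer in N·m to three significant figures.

Torque on an electric dipole: τ = pE sinθ.
τ = (4.96×10⁻¹⁰)(5.92×10⁴)·sin50° = 2.249×10⁻⁵ N·m.

τ ≈ 2.25×10⁻⁵ N·m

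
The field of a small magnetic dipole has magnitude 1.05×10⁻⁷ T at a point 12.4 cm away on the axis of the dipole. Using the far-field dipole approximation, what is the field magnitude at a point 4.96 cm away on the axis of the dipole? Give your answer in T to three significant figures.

B ≈ 1.64×10⁻⁶ T

Dipole fields scale as 1/r³ in the far field; the geometry is the same at both points.
B₂ = B₁ · (r₁/r₂)³ = 1.05×10⁻⁷ · (12.4/4.96)³.
(r₁/r₂)³ = (2.5)³ = 15.63.
B₂ ≈ 1.641×10⁻⁶ T.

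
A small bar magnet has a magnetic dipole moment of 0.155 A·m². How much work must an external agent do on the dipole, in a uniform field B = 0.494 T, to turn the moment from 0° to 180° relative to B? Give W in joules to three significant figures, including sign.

W_ext = ΔU = −mB cosθ₂ + mB cosθ₁ = mB(cosθ₁ − cosθ₂).
W = (0.155)(0.494)·(cos0° − cos180°) = (0.07657)·(+2.0000) = 0.1531 J.

W ≈ 0.153 J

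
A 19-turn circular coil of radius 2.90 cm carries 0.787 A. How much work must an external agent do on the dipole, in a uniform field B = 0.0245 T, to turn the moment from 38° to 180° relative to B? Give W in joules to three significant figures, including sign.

W ≈ 0.00173 J

m = NIA = NIπa² = 19·(0.787)·π·(0.0290)² = 0.03951 A·m².
W_ext = ΔU = −mB cosθ₂ + mB cosθ₁ = mB(cosθ₁ − cosθ₂).
W = (0.03951)(0.0245)·(cos38° − cos180°) = (9.680×10⁻⁴)·(+1.7880) = 0.001731 J.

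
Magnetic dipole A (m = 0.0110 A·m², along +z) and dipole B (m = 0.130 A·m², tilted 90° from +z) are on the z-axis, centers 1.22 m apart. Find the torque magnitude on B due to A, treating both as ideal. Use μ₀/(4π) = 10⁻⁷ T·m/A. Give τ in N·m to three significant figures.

Dipole B is on the axis of dipole A, so B₁ there is axial: B₁ = (μ₀/4π)·2m₁/r³ along +z.
B₁ = 2(10⁻⁷)(0.0110)/(1.22)³ = 1.212×10⁻⁹ T.
τ = m₂ B₁ sinθ.
τ = (0.130)(1.212×10⁻⁹)·sin90° = 1.575×10⁻¹⁰ N·m.

τ ≈ 1.58×10⁻¹⁰ N·m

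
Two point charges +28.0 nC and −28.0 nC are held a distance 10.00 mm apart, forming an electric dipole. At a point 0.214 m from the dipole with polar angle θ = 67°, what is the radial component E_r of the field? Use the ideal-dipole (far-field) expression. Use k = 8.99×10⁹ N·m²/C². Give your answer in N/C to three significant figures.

E_r ≈ 201 N/C

Dipole moment p = qd = (2.80×10⁻⁸ C)(0.0100 m) = 2.80×10⁻¹⁰ C·m.
For a dipole, E_r = (2kp cosθ)/r³.
kp/r³ = (8.99×10⁹)(2.80×10⁻¹⁰)/(0.214)³ = 256.8 N/C.
E_r = 2·256.8·cos67° = 200.7 N/C.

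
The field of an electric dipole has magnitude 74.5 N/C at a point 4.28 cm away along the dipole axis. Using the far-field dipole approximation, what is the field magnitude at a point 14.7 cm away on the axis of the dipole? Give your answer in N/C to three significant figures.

E ≈ 1.84 N/C

Dipole fields scale as 1/r³ in the far field; the geometry is the same at both points.
E₂ = E₁ · (r₁/r₂)³ = 74.5 · (4.28/14.7)³.
(r₁/r₂)³ = (0.2912)³ = 0.02468.
E₂ ≈ 1.839 N/C.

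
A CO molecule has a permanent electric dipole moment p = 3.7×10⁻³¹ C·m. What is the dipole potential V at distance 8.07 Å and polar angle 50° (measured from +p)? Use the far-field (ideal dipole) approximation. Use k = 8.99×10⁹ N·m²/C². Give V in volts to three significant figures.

The dipole potential is V = kp cosθ / r².
V = (8.99×10⁹)(3.70×10⁻³¹)·cos50° / (8.07×10⁻¹⁰)² = 0.003283 V.

V ≈ 0.00328 V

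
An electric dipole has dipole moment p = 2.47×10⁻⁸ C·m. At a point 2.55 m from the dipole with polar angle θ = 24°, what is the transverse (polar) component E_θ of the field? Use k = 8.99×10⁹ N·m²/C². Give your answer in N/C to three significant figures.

For a dipole, E_θ = (kp sinθ)/r³.
kp/r³ = (8.99×10⁹)(2.47×10⁻⁸)/(2.55)³ = 13.39 N/C.
E_θ = 13.39·sin24° = 5.447 N/C.

E_θ ≈ 5.45 N/C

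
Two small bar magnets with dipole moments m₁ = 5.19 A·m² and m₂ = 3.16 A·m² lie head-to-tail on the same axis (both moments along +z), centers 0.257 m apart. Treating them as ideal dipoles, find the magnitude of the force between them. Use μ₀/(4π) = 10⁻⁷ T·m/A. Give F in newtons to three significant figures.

On-axis B of dipole 1: B = (μ₀/4π)·2m₁/r³. Force on dipole 2: F = m₂·dB/dr.
dB/dr = −(μ₀/4π)·6m₁/r⁴, so |F| = (μ₀/4π)·6m₁m₂/r⁴.
F = 6(10⁻⁷)(5.19)(3.16)/(0.257)⁴ = 0.002256 N.

F ≈ 0.00226 N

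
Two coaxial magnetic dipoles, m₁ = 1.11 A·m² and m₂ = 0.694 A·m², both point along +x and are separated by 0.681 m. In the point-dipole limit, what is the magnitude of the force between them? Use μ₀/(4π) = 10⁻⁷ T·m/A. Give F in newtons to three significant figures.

On-axis B of dipole 1: B = (μ₀/4π)·2m₁/r³. Force on dipole 2: F = m₂·dB/dr.
dB/dr = −(μ₀/4π)·6m₁/r⁴, so |F| = (μ₀/4π)·6m₁m₂/r⁴.
F = 6(10⁻⁷)(1.11)(0.694)/(0.681)⁴ = 2.149×10⁻⁶ N.

F ≈ 2.15×10⁻⁶ N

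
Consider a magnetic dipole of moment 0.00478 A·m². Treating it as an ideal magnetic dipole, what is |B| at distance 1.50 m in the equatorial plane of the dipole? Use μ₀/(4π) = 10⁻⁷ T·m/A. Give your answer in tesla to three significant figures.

B ≈ 1.42×10⁻¹⁰ T

In the equatorial plane B = (μ₀/4π)·m/r³ (half the axial value).
B = (10⁻⁷)·(0.00478) / (1.50)³ = 1.416×10⁻¹⁰ T.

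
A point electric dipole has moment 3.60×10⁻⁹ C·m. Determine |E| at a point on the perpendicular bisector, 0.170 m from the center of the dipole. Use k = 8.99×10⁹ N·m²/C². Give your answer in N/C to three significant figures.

E ≈ 6590 N/C

In the equatorial plane E = kp/r³.
E = (8.99×10⁹)(3.60×10⁻⁹) / (0.170)³ = 6587 N/C.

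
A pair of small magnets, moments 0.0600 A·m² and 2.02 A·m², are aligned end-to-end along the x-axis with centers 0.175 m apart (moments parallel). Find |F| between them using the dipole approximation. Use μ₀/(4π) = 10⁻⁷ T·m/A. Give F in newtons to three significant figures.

F ≈ 7.75×10⁻⁵ N

On-axis B of dipole 1: B = (μ₀/4π)·2m₁/r³. Force on dipole 2: F = m₂·dB/dr.
dB/dr = −(μ₀/4π)·6m₁/r⁴, so |F| = (μ₀/4π)·6m₁m₂/r⁴.
F = 6(10⁻⁷)(0.0600)(2.02)/(0.175)⁴ = 7.754×10⁻⁵ N.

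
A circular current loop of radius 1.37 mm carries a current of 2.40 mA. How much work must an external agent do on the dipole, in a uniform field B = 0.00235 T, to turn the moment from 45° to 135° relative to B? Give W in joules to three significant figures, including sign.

Magnetic moment m = IA = Iπa² = (0.00240)·π·(0.00137)² = 1.415×10⁻⁸ A·m².
W_ext = ΔU = −mB cosθ₂ + mB cosθ₁ = mB(cosθ₁ − cosθ₂).
W = (1.415×10⁻⁸)(0.00235)·(cos45° − cos135°) = (3.325×10⁻¹¹)·(+1.4142) = 4.703×10⁻¹¹ J.

W ≈ 4.70×10⁻¹¹ J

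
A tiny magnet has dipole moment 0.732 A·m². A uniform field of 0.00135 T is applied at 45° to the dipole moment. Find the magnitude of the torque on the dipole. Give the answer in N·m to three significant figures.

τ ≈ 6.99×10⁻⁴ N·m

Torque on a magnetic dipole: τ = mB sinθ.
τ = (0.732)(0.00135)·sin45° = 6.988×10⁻⁴ N·m.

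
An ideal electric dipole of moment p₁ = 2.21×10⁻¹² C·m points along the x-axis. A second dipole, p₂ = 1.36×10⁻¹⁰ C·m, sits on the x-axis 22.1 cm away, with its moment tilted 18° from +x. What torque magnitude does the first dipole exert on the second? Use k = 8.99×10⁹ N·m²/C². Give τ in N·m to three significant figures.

τ ≈ 1.55×10⁻¹⁰ N·m

The second dipole sits on the axis of the first, so the field there is axial: E₁ = 2kp₁/r³ along +x.
E₁ = 2(8.99×10⁹)(2.21×10⁻¹²)/(0.221)³ = 3.681 N/C.
Torque on the second dipole: τ = p₂ E₁ sinθ.
τ = (1.36×10⁻¹⁰)(3.681)·sin18° = 1.547×10⁻¹⁰ N·m.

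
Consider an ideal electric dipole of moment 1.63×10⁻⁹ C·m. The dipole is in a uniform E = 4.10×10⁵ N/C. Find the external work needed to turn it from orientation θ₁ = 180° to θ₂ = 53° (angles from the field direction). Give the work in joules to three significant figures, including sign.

W ≈ -0.00107 J

W_ext = ΔU = U(θ₂) − U(θ₁) = −pE cosθ₂ − (−pE cosθ₁) = pE(cosθ₁ − cosθ₂).
W = (1.63×10⁻⁹)(4.10×10⁵)·(cos180° − cos53°) = (6.683×10⁻⁴)·(-1.6018) = -0.001070 J.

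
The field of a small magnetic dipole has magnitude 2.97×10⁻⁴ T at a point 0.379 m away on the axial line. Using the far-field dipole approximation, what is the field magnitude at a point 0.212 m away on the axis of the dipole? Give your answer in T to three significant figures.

Dipole fields scale as 1/r³ in the far field; the geometry is the same at both points.
B₂ = B₁ · (r₁/r₂)³ = 2.97×10⁻⁴ · (0.379/0.212)³.
(r₁/r₂)³ = (1.788)³ = 5.714.
B₂ ≈ 0.001697 T.

B ≈ 0.00170 T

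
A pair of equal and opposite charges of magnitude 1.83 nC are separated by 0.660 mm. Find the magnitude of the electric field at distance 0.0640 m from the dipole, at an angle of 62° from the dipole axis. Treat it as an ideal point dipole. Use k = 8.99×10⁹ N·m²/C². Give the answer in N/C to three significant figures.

E ≈ 53.4 N/C

Dipole moment p = qd = (1.83×10⁻⁹ C)(6.60×10⁻⁴ m) = 1.208×10⁻¹² C·m.
At angle θ the dipole field magnitude is E = (kp/r³)·√(1 + 3cos²θ).
kp/r³ = (8.99×10⁹)(1.208×10⁻¹²) / (0.0640)³ = 41.43 N/C.
√(1 + 3cos²62°) = √(1 + 3·0.2204) = √1.6612 ≈ 1.2889.
E ≈ 41.43 × 1.289 = 53.39 N/C.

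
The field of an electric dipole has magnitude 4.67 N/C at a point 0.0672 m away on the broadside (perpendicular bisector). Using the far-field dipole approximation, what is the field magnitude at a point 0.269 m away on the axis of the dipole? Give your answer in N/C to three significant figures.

E ≈ 0.146 N/C

Dipole fields scale as 1/r³ in the far field.
The axial field is twice the equatorial field at the same r, so the geometry factor is 2/1.
E₂ = E₁ · (2/1) · (r₁/r₂)³ = 4.67 · 2 · (0.0672/0.269)³.
(r₁/r₂)³ = (0.2498)³ = 0.01559.
E₂ ≈ 0.1456 N/C.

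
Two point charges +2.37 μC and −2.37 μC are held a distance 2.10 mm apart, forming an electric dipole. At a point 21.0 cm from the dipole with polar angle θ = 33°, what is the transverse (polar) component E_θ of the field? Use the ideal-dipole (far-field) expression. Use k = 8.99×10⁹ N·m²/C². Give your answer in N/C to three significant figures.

Dipole moment p = qd = (2.37×10⁻⁶ C)(0.00210 m) = 4.977×10⁻⁹ C·m.
For a dipole, E_θ = (kp sinθ)/r³.
kp/r³ = (8.99×10⁹)(4.977×10⁻⁹)/(0.210)³ = 4831 N/C.
E_θ = 4831·sin33° = 2631 N/C.

E_θ ≈ 2630 N/C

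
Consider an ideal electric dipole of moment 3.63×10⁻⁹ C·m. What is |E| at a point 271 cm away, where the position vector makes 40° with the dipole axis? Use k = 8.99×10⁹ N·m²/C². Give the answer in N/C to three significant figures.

At angle θ the dipole field magnitude is E = (kp/r³)·√(1 + 3cos²θ).
kp/r³ = (8.99×10⁹)(3.63×10⁻⁹) / (2.71)³ = 1.640 N/C.
√(1 + 3cos²40°) = √(1 + 3·0.5868) = √2.7605 ≈ 1.6615.
E ≈ 1.640 × 1.661 = 2.724 N/C.

E ≈ 2.72 N/C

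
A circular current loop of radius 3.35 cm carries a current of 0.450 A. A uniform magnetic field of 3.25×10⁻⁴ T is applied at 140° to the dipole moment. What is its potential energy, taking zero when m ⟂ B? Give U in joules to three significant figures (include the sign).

U ≈ 3.95×10⁻⁷ J

Magnetic moment m = IA = Iπa² = (0.450)·π·(0.0335)² = 0.001587 A·m².
U = −m·B = −mB cosθ.
U = −(0.001587)(3.25×10⁻⁴)·cos140° = 3.951×10⁻⁷ J.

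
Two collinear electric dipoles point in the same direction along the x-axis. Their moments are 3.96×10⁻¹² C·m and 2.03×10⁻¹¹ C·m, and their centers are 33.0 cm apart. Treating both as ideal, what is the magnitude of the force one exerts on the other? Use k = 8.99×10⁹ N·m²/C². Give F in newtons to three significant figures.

F ≈ 3.66×10⁻¹⁰ N

On-axis field of dipole 1 at distance r: E = 2kp₁/r³. Force on dipole 2 is F = p₂·dE/dr (gradient along axis).
dE/dr = −6kp₁/r⁴, so |F| = 6kp₁p₂/r⁴ (attractive for aligned moments).
F = 6(8.99×10⁹)(3.96×10⁻¹²)(2.03×10⁻¹¹)/(0.330)⁴ = 3.656×10⁻¹⁰ N.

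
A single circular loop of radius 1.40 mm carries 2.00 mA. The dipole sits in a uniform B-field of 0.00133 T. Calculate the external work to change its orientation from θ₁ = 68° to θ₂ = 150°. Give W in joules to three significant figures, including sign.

Magnetic moment m = IA = Iπa² = (0.00200)·π·(0.00140)² = 1.232×10⁻⁸ A·m².
W_ext = ΔU = −mB cosθ₂ + mB cosθ₁ = mB(cosθ₁ − cosθ₂).
W = (1.232×10⁻⁸)(0.00133)·(cos68° − cos150°) = (1.639×10⁻¹¹)·(+1.2406) = 2.033×10⁻¹¹ J.

W ≈ 2.03×10⁻¹¹ J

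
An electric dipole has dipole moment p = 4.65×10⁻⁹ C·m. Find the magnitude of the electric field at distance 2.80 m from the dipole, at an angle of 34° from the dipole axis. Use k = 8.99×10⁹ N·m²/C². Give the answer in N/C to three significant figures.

At angle θ the dipole field magnitude is E = (kp/r³)·√(1 + 3cos²θ).
kp/r³ = (8.99×10⁹)(4.65×10⁻⁹) / (2.80)³ = 1.904 N/C.
√(1 + 3cos²34°) = √(1 + 3·0.6873) = √3.0619 ≈ 1.7498.
E ≈ 1.904 × 1.750 = 3.332 N/C.

E ≈ 3.33 N/C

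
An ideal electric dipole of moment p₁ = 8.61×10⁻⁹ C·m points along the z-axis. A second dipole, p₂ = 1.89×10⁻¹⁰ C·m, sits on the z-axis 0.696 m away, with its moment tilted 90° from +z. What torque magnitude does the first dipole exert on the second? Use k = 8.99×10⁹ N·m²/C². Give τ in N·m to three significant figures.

The second dipole sits on the axis of the first, so the field there is axial: E₁ = 2kp₁/r³ along +z.
E₁ = 2(8.99×10⁹)(8.61×10⁻⁹)/(0.696)³ = 459.2 N/C.
Torque on the second dipole: τ = p₂ E₁ sinθ.
τ = (1.89×10⁻¹⁰)(459.2)·sin90° = 8.678×10⁻⁸ N·m.

τ ≈ 8.68×10⁻⁸ N·m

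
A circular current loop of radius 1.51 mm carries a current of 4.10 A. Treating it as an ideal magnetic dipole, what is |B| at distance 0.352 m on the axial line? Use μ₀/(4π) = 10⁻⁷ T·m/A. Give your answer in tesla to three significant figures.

B ≈ 1.35×10⁻¹⁰ T

Magnetic moment m = IA = Iπa² = (4.10)·π·(0.00151)² = 2.937×10⁻⁵ A·m².
On axis B = (μ₀/4π)·2m/r³.
B = 2·(10⁻⁷)·(2.937×10⁻⁵) / (0.352)³ = 1.347×10⁻¹⁰ T.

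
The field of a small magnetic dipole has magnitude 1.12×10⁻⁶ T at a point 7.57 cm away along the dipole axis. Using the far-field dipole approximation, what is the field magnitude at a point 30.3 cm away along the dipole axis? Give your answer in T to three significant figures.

B ≈ 1.75×10⁻⁸ T

Dipole fields scale as 1/r³ in the far field; the geometry is the same at both points.
B₂ = B₁ · (r₁/r₂)³ = 1.12×10⁻⁶ · (7.57/30.3)³.
(r₁/r₂)³ = (0.2498)³ = 0.01559.
B₂ ≈ 1.747×10⁻⁸ T.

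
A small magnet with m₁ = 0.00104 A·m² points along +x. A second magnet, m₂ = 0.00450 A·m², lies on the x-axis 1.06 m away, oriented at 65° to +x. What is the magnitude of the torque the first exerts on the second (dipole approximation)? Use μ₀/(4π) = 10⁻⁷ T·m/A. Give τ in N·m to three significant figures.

τ ≈ 7.12×10⁻¹³ N·m

Dipole B is on the axis of dipole A, so B₁ there is axial: B₁ = (μ₀/4π)·2m₁/r³ along +x.
B₁ = 2(10⁻⁷)(0.00104)/(1.06)³ = 1.746×10⁻¹⁰ T.
τ = m₂ B₁ sinθ.
τ = (0.00450)(1.746×10⁻¹⁰)·sin65° = 7.123×10⁻¹³ N·m.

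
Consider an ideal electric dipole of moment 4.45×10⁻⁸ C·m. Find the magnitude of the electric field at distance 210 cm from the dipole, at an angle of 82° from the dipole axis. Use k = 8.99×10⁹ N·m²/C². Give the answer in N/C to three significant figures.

At angle θ the dipole field magnitude is E = (kp/r³)·√(1 + 3cos²θ).
kp/r³ = (8.99×10⁹)(4.45×10⁻⁸) / (2.10)³ = 43.20 N/C.
√(1 + 3cos²82°) = √(1 + 3·0.0194) = √1.0581 ≈ 1.0286.
E ≈ 43.20 × 1.029 = 44.44 N/C.

E ≈ 44.4 N/C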